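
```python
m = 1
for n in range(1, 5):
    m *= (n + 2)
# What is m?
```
Trace:
  m=1
  m=3, n=1
  m=12, n=2
  m=60, n=3
  m=360, n=4

Final answer: 360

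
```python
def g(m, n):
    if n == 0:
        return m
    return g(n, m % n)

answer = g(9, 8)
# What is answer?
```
Call trace:
g(m=9, n=8)
  g(m=8, n=1)
    g(m=1, n=0)
    -> return 1
  -> return 1
-> return 1

Final answer: 1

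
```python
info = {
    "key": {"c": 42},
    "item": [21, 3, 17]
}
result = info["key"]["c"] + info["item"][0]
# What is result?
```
Trace:
  info={'key': {'c': 42}, 'item': [21, 3, 17]}
  info={'key': {'c': 42}, 'item': [21, 3, 17]}, result=63

Final answer: 63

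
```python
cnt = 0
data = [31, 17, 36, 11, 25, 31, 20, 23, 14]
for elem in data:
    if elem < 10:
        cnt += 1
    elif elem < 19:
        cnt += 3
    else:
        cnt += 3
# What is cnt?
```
Trace:
  cnt=0
  cnt=3, elem=31
  cnt=6, elem=17
  cnt=9, elem=36
  cnt=12, elem=11
  cnt=15, elem=25
  cnt=18, elem=31
  cnt=21, elem=20
  cnt=24, elem=23
  cnt=27, elem=14

Final answer: 27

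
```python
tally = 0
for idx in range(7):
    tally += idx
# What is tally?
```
Trace:
  tally=0
  tally=0, idx=0
  tally=1, idx=1
  tally=3, idx=2
  tally=6, idx=3
  tally=10, idx=4
  tally=15, idx=5
  tally=21, idx=6

Final answer: 21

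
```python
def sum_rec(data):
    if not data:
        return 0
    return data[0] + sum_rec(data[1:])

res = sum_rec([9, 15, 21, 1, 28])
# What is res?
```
Call trace:
sum_rec(data=[9, 15, 21, 1, 28])
  sum_rec(data=[15, 21, 1, 28])
    sum_rec(data=[21, 1, 28])
      sum_rec(data=[1, 28])
        sum_rec(data=[28])
          sum_rec(data=[])
          -> return 0
        -> return 28
      -> return 29
    -> return 50
  -> return 65
-> return 74

Final answer: 74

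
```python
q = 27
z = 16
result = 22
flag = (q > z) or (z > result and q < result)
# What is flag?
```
Trace:
  q=27
  q=27, z=16
  q=27, z=16, result=22
  q=27, z=16, result=22, flag=True

Final answer: True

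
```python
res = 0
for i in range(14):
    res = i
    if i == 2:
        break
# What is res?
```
Trace:
  res=0
  res=0, i=0
  res=1, i=1
  res=2, i=2

Final answer: 2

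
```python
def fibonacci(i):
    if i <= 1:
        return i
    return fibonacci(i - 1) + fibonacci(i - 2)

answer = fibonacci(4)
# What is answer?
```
Call trace (a repeated sub-call is expanded the first time; later identical calls just restate its return value):
fibonacci(i=4)
  fibonacci(i=3)
    fibonacci(i=2)
      fibonacci(i=1)
      -> return 1
      fibonacci(i=0)
      -> return 0
    -> return 1
    fibonacci(i=1)
    -> return 1
  -> return 2
  fibonacci(i=2) -> return 1  (same call as traced above)
-> return 3

Final answer: 3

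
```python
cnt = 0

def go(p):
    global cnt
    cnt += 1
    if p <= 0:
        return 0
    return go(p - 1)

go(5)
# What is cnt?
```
Call trace:
go(p=5)
  go(p=4)
    go(p=3)
      go(p=2)
        go(p=1)
          go(p=0)
          -> return 0
        -> return 0
      -> return 0
    -> return 0
  -> return 0
-> return 0

cnt is incremented once per call. go is entered once for each p = 5, 4, 3, 2, 1, 0 (the p <= 0 call returns without recursing), i.e. 5 + 1 calls.
cnt = 6

Final answer: 6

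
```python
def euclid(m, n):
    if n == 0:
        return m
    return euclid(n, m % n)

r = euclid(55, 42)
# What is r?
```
Call trace:
euclid(m=55, n=42)
  euclid(m=42, n=13)
    euclid(m=13, n=3)
      euclid(m=3, n=1)
        euclid(m=1, n=0)
        -> return 1
      -> return 1
    -> return 1
  -> return 1
-> return 1

Final answer: 1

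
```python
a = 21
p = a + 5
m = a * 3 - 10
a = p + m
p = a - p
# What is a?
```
Trace:
  a=21
  a=21, p=26
  a=21, p=26, m=53
  a=79, p=26, m=53
  a=79, p=53, m=53

Final answer: 79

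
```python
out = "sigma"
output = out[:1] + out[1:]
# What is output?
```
Trace:
  out='sigma'
  out='sigma', output='sigma'

Final answer: 'sigma'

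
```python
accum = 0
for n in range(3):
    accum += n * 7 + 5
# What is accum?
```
Trace:
  accum=0
  accum=5, n=0
  accum=17, n=1
  accum=36, n=2

Final answer: 36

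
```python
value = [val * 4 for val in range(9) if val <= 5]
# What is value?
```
Trace:
  val=0
  val=1
  val=2
  val=3
  val=4
  val=5
  val=6
  val=7
  val=8
  value=[0, 4, 8, 12, 16, 20]

Final answer: [0, 4, 8, 12, 16, 20]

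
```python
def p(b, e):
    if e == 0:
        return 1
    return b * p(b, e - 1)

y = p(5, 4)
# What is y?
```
Call trace:
p(b=5, e=4)
  p(b=5, e=3)
    p(b=5, e=2)
      p(b=5, e=1)
        p(b=5, e=0)
        -> return 1
      -> return 5
    -> return 25
  -> return 125
-> return 625

Final answer: 625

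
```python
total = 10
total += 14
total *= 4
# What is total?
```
Trace:
  total=10
  total=24
  total=96

Final answer: 96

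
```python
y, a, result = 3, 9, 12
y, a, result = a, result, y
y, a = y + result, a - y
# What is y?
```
Trace:
  y=3, a=9, result=12
  y=9, a=12, result=3
  y=12, a=3, result=3

Final answer: 12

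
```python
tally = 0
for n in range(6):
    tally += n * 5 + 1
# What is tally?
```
Trace:
  tally=0
  tally=1, n=0
  tally=7, n=1
  tally=18, n=2
  tally=34, n=3
  tally=55, n=4
  tally=81, n=5

Final answer: 81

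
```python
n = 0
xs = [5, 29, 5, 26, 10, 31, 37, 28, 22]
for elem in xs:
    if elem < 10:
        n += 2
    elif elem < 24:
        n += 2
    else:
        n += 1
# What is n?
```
Trace:
  n=0
  n=2, elem=5
  n=3, elem=29
  n=5, elem=5
  n=6, elem=26
  n=8, elem=10
  n=9, elem=31
  n=10, elem=37
  n=11, elem=28
  n=13, elem=22

Final answer: 13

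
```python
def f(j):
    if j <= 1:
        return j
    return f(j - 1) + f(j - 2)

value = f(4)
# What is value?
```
Call trace (a repeated sub-call is expanded the first time; later identical calls just restate its return value):
f(j=4)
  f(j=3)
    f(j=2)
      f(j=1)
      -> return 1
      f(j=0)
      -> return 0
    -> return 1
    f(j=1)
    -> return 1
  -> return 2
  f(j=2) -> return 1  (same call as traced above)
-> return 3

Final answer: 3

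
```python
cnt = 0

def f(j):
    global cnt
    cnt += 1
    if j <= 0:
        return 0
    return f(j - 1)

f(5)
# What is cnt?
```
Call trace:
f(j=5)
  f(j=4)
    f(j=3)
      f(j=2)
        f(j=1)
          f(j=0)
          -> return 0
        -> return 0
      -> return 0
    -> return 0
  -> return 0
-> return 0

cnt is incremented once per call. f is entered once for each j = 5, 4, 3, 2, 1, 0 (the j <= 0 call returns without recursing), i.e. 5 + 1 calls.
cnt = 6

Final answer: 6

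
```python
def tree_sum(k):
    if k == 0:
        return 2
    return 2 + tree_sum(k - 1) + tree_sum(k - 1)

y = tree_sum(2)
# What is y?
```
Call trace (a repeated sub-call is expanded the first time; later identical calls just restate its return value):
tree_sum(k=2)
  tree_sum(k=1)
    tree_sum(k=0)
    -> return 2
    tree_sum(k=0)
    -> return 2
  -> return 6
  tree_sum(k=1) -> return 6  (same call as traced above)
-> return 14

Final answer: 14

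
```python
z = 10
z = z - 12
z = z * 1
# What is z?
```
Trace:
  z=10
  z=-2
  z=-2

Final answer: -2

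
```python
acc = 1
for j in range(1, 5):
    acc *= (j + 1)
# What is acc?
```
Trace:
  acc=1
  acc=2, j=1
  acc=6, j=2
  acc=24, j=3
  acc=120, j=4

Final answer: 120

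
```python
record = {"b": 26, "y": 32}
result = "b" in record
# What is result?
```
Trace:
  record={'b': 26, 'y': 32}
  record={'b': 26, 'y': 32}, result=True

Final answer: True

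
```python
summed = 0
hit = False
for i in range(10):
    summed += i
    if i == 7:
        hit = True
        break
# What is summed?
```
Trace:
  summed=0
  summed=0, hit=False
  summed=0, hit=False, i=0
  summed=1, hit=False, i=1
  summed=3, hit=False, i=2
  summed=6, hit=False, i=3
  summed=10, hit=False, i=4
  summed=15, hit=False, i=5
  summed=21, hit=False, i=6
  summed=28, hit=True, i=7

Final answer: 28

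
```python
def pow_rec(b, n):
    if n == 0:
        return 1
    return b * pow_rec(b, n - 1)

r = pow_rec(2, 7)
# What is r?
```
Call trace:
pow_rec(b=2, n=7)
  pow_rec(b=2, n=6)
    pow_rec(b=2, n=5)
      pow_rec(b=2, n=4)
        pow_rec(b=2, n=3)
          pow_rec(b=2, n=2)
            pow_rec(b=2, n=1)
              pow_rec(b=2, n=0)
              -> return 1
            -> return 2
          -> return 4
        -> return 8
      -> return 16
    -> return 32
  -> return 64
-> return 128

Final answer: 128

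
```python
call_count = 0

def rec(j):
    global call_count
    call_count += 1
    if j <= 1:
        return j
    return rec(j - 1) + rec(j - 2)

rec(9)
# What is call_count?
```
Call trace (a repeated sub-call is expanded the first time; later identical calls just restate its return value):
rec(j=9)
  rec(j=8)
    rec(j=7)
      rec(j=6)
        rec(j=5)
          rec(j=4)
            rec(j=3)
              rec(j=2)
                rec(j=1)
                -> return 1
                rec(j=0)
                -> return 0
              -> return 1
              rec(j=1)
              -> return 1
            -> return 2
            rec(j=2) -> return 1  (same call as traced above)
          -> return 3
          rec(j=3) -> return 2  (same call as traced above)
        -> return 5
        rec(j=4) -> return 3  (same call as traced above)
      -> return 8
      rec(j=5) -> return 5  (same call as traced above)
    -> return 13
    rec(j=6) -> return 8  (same call as traced above)
  -> return 21
  rec(j=7) -> return 13  (same call as traced above)
-> return 34

call_count is incremented once per call, so count the calls in each subtree. Let C(j) = number of calls made by rec(j).
C(0) = C(1) = 1 (base case, no recursion); C(j) = 1 + C(j - 1) + C(j - 2) otherwise.
C(2) = 1 + C(1) + C(0) = 1 + 1 + 1 = 3
C(3) = 1 + C(2) + C(1) = 1 + 3 + 1 = 5
C(4) = 1 + C(3) + C(2) = 1 + 5 + 3 = 9
C(5) = 1 + C(4) + C(3) = 1 + 9 + 5 = 15
C(6) = 1 + C(5) + C(4) = 1 + 15 + 9 = 25
C(7) = 1 + C(6) + C(5) = 1 + 25 + 15 = 41
C(8) = 1 + C(7) + C(6) = 1 + 41 + 25 = 67
C(9) = 1 + C(8) + C(7) = 1 + 67 + 41 = 109
call_count = C(9) = 109

Final answer: 109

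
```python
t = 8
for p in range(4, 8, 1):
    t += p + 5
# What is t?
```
Trace:
  t=8
  t=17, p=4
  t=27, p=5
  t=38, p=6
  t=50, p=7

Final answer: 50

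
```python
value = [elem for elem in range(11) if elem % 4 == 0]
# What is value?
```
Trace:
  elem=0
  elem=1
  elem=2
  elem=3
  elem=4
  elem=5
  elem=6
  elem=7
  elem=8
  elem=9
  elem=10
  value=[0, 4, 8]

Final answer: [0, 4, 8]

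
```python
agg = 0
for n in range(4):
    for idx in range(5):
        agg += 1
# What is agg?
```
Trace:
  agg=0
  agg=1, n=0, idx=0
  agg=2, n=0, idx=1
  agg=3, n=0, idx=2
  agg=4, n=0, idx=3
  agg=5, n=0, idx=4
  agg=6, n=1, idx=0
  agg=7, n=1, idx=1
  agg=8, n=1, idx=2
  agg=9, n=1, idx=3
  agg=10, n=1, idx=4
  agg=11, n=2, idx=0
  agg=12, n=2, idx=1
  agg=13, n=2, idx=2
  agg=14, n=2, idx=3
  agg=15, n=2, idx=4
  agg=16, n=3, idx=0
  agg=17, n=3, idx=1
  agg=18, n=3, idx=2
  agg=19, n=3, idx=3
  agg=20, n=3, idx=4

Final answer: 20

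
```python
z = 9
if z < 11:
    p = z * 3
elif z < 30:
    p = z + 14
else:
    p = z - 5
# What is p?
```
Trace:
  z=9
  z=9, p=27

Final answer: 27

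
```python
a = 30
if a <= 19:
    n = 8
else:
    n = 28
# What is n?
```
Trace:
  a=30
  a=30, n=28

Final answer: 28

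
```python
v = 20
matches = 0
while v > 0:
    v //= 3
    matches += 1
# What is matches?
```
Trace:
  v=20
  v=20, matches=0
  v=6, matches=1
  v=2, matches=2
  v=0, matches=3

Final answer: 3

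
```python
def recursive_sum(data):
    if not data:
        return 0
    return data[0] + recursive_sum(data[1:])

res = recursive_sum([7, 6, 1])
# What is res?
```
Call trace:
recursive_sum(data=[7, 6, 1])
  recursive_sum(data=[6, 1])
    recursive_sum(data=[1])
      recursive_sum(data=[])
      -> return 0
    -> return 1
  -> return 7
-> return 14

Final answer: 14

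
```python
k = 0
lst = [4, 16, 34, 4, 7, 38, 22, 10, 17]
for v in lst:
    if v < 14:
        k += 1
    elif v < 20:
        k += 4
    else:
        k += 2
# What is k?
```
Trace:
  k=0
  k=1, v=4
  k=5, v=16
  k=7, v=34
  k=8, v=4
  k=9, v=7
  k=11, v=38
  k=13, v=22
  k=14, v=10
  k=18, v=17

Final answer: 18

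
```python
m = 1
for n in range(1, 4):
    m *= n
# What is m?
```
Trace:
  m=1
  m=1, n=1
  m=2, n=2
  m=6, n=3

Final answer: 6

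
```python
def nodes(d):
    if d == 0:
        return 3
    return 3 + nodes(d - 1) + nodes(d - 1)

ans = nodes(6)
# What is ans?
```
Call trace (a repeated sub-call is expanded the first time; later identical calls just restate its return value):
nodes(d=6)
  nodes(d=5)
    nodes(d=4)
      nodes(d=3)
        nodes(d=2)
          nodes(d=1)
            nodes(d=0)
            -> return 3
            nodes(d=0)
            -> return 3
          -> return 9
          nodes(d=1) -> return 9  (same call as traced above)
        -> return 21
        nodes(d=2) -> return 21  (same call as traced above)
      -> return 45
      nodes(d=3) -> return 45  (same call as traced above)
    -> return 93
    nodes(d=4) -> return 93  (same call as traced above)
  -> return 189
  nodes(d=5) -> return 189  (same call as traced above)
-> return 381

Final answer: 381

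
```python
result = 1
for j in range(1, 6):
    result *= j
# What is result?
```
Trace:
  result=1
  result=1, j=1
  result=2, j=2
  result=6, j=3
  result=24, j=4
  result=120, j=5

Final answer: 120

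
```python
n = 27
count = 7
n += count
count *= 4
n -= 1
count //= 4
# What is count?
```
Trace:
  n=27
  n=27, count=7
  n=34, count=7
  n=34, count=28
  n=33, count=28
  n=33, count=7

Final answer: 7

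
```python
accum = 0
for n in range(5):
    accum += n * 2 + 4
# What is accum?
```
Trace:
  accum=0
  accum=4, n=0
  accum=10, n=1
  accum=18, n=2
  accum=28, n=3
  accum=40, n=4

Final answer: 40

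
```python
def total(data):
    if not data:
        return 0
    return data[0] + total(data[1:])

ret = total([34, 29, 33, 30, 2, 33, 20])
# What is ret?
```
Call trace:
total(data=[34, 29, 33, 30, 2, 33, 20])
  total(data=[29, 33, 30, 2, 33, 20])
    total(data=[33, 30, 2, 33, 20])
      total(data=[30, 2, 33, 20])
        total(data=[2, 33, 20])
          total(data=[33, 20])
            total(data=[20])
              total(data=[])
              -> return 0
            -> return 20
          -> return 53
        -> return 55
      -> return 85
    -> return 118
  -> return 147
-> return 181

Final answer: 181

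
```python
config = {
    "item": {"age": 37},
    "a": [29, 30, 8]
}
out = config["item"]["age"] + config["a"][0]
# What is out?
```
Trace:
  config={'item': {'age': 37}, 'a': [29, 30, 8]}
  config={'item': {'age': 37}, 'a': [29, 30, 8]}, out=66

Final answer: 66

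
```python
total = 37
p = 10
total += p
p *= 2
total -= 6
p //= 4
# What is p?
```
Trace:
  total=37
  total=37, p=10
  total=47, p=10
  total=47, p=20
  total=41, p=20
  total=41, p=5

Final answer: 5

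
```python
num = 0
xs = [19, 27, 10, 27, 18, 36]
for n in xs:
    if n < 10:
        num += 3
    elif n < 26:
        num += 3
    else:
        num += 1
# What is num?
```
Trace:
  num=0
  num=3, n=19
  num=4, n=27
  num=7, n=10
  num=8, n=27
  num=11, n=18
  num=12, n=36

Final answer: 12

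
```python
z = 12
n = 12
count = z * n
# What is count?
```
Trace:
  z=12
  z=12, n=12
  z=12, n=12, count=144

Final answer: 144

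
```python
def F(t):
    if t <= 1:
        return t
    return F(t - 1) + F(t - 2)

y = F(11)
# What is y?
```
Call trace (a repeated sub-call is expanded the first time; later identical calls just restate its return value):
F(t=11)
  F(t=10)
    F(t=9)
      F(t=8)
        F(t=7)
          F(t=6)
            F(t=5)
              F(t=4)
                F(t=3)
                  F(t=2)
                    F(t=1)
                    -> return 1
                    F(t=0)
                    -> return 0
                  -> return 1
                  F(t=1)
                  -> return 1
                -> return 2
                F(t=2) -> return 1  (same call as traced above)
              -> return 3
              F(t=3) -> return 2  (same call as traced above)
            -> return 5
            F(t=4) -> return 3  (same call as traced above)
          -> return 8
          F(t=5) -> return 5  (same call as traced above)
        -> return 13
        F(t=6) -> return 8  (same call as traced above)
      -> return 21
      F(t=7) -> return 13  (same call as traced above)
    -> return 34
    F(t=8) -> return 21  (same call as traced above)
  -> return 55
  F(t=9) -> return 34  (same call as traced above)
-> return 89

Final answer: 89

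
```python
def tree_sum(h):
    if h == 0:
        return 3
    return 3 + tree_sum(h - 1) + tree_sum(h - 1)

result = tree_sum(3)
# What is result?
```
Call trace (a repeated sub-call is expanded the first time; later identical calls just restate its return value):
tree_sum(h=3)
  tree_sum(h=2)
    tree_sum(h=1)
      tree_sum(h=0)
      -> return 3
      tree_sum(h=0)
      -> return 3
    -> return 9
    tree_sum(h=1) -> return 9  (same call as traced above)
  -> return 21
  tree_sum(h=2) -> return 21  (same call as traced above)
-> return 45

Final answer: 45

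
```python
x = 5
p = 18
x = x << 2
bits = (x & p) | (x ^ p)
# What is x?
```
Trace:
  x=5
  x=5, p=18
  x=20, p=18
  x=20, p=18, bits=22

Final answer: 20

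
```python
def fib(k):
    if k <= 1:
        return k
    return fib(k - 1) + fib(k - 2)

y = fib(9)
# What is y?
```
Call trace (a repeated sub-call is expanded the first time; later identical calls just restate its return value):
fib(k=9)
  fib(k=8)
    fib(k=7)
      fib(k=6)
        fib(k=5)
          fib(k=4)
            fib(k=3)
              fib(k=2)
                fib(k=1)
                -> return 1
                fib(k=0)
                -> return 0
              -> return 1
              fib(k=1)
              -> return 1
            -> return 2
            fib(k=2) -> return 1  (same call as traced above)
          -> return 3
          fib(k=3) -> return 2  (same call as traced above)
        -> return 5
        fib(k=4) -> return 3  (same call as traced above)
      -> return 8
      fib(k=5) -> return 5  (same call as traced above)
    -> return 13
    fib(k=6) -> return 8  (same call as traced above)
  -> return 21
  fib(k=7) -> return 13  (same call as traced above)
-> return 34

Final answer: 34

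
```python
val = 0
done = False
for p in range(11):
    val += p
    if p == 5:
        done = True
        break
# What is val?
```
Trace:
  val=0
  val=0, done=False
  val=0, done=False, p=0
  val=1, done=False, p=1
  val=3, done=False, p=2
  val=6, done=False, p=3
  val=10, done=False, p=4
  val=15, done=True, p=5

Final answer: 15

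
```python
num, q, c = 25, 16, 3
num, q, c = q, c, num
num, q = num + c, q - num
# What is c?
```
Trace:
  num=25, q=16, c=3
  num=16, q=3, c=25
  num=41, q=-13, c=25

Final answer: 25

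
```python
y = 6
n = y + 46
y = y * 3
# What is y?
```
Trace:
  y=6
  y=6, n=52
  y=18, n=52

Final answer: 18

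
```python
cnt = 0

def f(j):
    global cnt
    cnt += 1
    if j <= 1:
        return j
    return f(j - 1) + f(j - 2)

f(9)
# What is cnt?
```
Call trace (a repeated sub-call is expanded the first time; later identical calls just restate its return value):
f(j=9)
  f(j=8)
    f(j=7)
      f(j=6)
        f(j=5)
          f(j=4)
            f(j=3)
              f(j=2)
                f(j=1)
                -> return 1
                f(j=0)
                -> return 0
              -> return 1
              f(j=1)
              -> return 1
            -> return 2
            f(j=2) -> return 1  (same call as traced above)
          -> return 3
          f(j=3) -> return 2  (same call as traced above)
        -> return 5
        f(j=4) -> return 3  (same call as traced above)
      -> return 8
      f(j=5) -> return 5  (same call as traced above)
    -> return 13
    f(j=6) -> return 8  (same call as traced above)
  -> return 21
  f(j=7) -> return 13  (same call as traced above)
-> return 34

cnt is incremented once per call, so count the calls in each subtree. Let C(j) = number of calls made by f(j).
C(0) = C(1) = 1 (base case, no recursion); C(j) = 1 + C(j - 1) + C(j - 2) otherwise.
C(2) = 1 + C(1) + C(0) = 1 + 1 + 1 = 3
C(3) = 1 + C(2) + C(1) = 1 + 3 + 1 = 5
C(4) = 1 + C(3) + C(2) = 1 + 5 + 3 = 9
C(5) = 1 + C(4) + C(3) = 1 + 9 + 5 = 15
C(6) = 1 + C(5) + C(4) = 1 + 15 + 9 = 25
C(7) = 1 + C(6) + C(5) = 1 + 25 + 15 = 41
C(8) = 1 + C(7) + C(6) = 1 + 41 + 25 = 67
C(9) = 1 + C(8) + C(7) = 1 + 67 + 41 = 109
cnt = C(9) = 109

Final answer: 109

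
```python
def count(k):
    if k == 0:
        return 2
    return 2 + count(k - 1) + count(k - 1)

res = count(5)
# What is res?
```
Call trace (a repeated sub-call is expanded the first time; later identical calls just restate its return value):
count(k=5)
  count(k=4)
    count(k=3)
      count(k=2)
        count(k=1)
          count(k=0)
          -> return 2
          count(k=0)
          -> return 2
        -> return 6
        count(k=1) -> return 6  (same call as traced above)
      -> return 14
      count(k=2) -> return 14  (same call as traced above)
    -> return 30
    count(k=3) -> return 30  (same call as traced above)
  -> return 62
  count(k=4) -> return 62  (same call as traced above)
-> return 126

Final answer: 126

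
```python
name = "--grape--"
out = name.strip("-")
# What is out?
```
Trace:
  name='--grape--'
  name='--grape--', out='grape'

Final answer: 'grape'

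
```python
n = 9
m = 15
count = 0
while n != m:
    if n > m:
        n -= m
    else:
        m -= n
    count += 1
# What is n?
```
Trace:
  n=9
  n=9, m=15
  n=9, m=15, count=0
  n=9, m=6, count=1
  n=3, m=6, count=2
  n=3, m=3, count=3

Final answer: 3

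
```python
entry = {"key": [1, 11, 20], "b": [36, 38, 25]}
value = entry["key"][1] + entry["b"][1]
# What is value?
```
Trace:
  entry={'key': [1, 11, 20], 'b': [36, 38, 25]}
  entry={'key': [1, 11, 20], 'b': [36, 38, 25]}, value=49

Final answer: 49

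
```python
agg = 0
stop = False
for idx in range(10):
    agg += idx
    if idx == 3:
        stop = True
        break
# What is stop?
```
Trace:
  agg=0
  agg=0, stop=False
  agg=0, stop=False, idx=0
  agg=1, stop=False, idx=1
  agg=3, stop=False, idx=2
  agg=6, stop=True, idx=3

Final answer: True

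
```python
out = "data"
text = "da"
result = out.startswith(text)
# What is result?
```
Trace:
  out='data'
  out='data', text='da'
  out='data', text='da', result=True

Final answer: True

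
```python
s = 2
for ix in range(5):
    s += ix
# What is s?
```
Trace:
  s=2
  s=2, ix=0
  s=3, ix=1
  s=5, ix=2
  s=8, ix=3
  s=12, ix=4

Final answer: 12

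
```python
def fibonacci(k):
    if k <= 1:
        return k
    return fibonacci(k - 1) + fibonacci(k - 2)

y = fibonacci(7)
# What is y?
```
Call trace (a repeated sub-call is expanded the first time; later identical calls just restate its return value):
fibonacci(k=7)
  fibonacci(k=6)
    fibonacci(k=5)
      fibonacci(k=4)
        fibonacci(k=3)
          fibonacci(k=2)
            fibonacci(k=1)
            -> return 1
            fibonacci(k=0)
            -> return 0
          -> return 1
          fibonacci(k=1)
          -> return 1
        -> return 2
        fibonacci(k=2) -> return 1  (same call as traced above)
      -> return 3
      fibonacci(k=3) -> return 2  (same call as traced above)
    -> return 5
    fibonacci(k=4) -> return 3  (same call as traced above)
  -> return 8
  fibonacci(k=5) -> return 5  (same call as traced above)
-> return 13

Final answer: 13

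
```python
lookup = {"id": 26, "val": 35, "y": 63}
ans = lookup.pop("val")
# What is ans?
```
Trace:
  lookup={'id': 26, 'val': 35, 'y': 63}
  lookup={'id': 26, 'y': 63}, ans=35

Final answer: 35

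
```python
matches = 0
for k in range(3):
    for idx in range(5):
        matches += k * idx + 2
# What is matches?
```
Trace:
  matches=0
  matches=2, k=0, idx=0
  matches=4, k=0, idx=1
  matches=6, k=0, idx=2
  matches=8, k=0, idx=3
  matches=10, k=0, idx=4
  matches=12, k=1, idx=0
  matches=15, k=1, idx=1
  matches=19, k=1, idx=2
  matches=24, k=1, idx=3
  matches=30, k=1, idx=4
  matches=32, k=2, idx=0
  matches=36, k=2, idx=1
  matches=42, k=2, idx=2
  matches=50, k=2, idx=3
  matches=60, k=2, idx=4

Final answer: 60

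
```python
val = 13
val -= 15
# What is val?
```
Trace:
  val=13
  val=-2

Final answer: -2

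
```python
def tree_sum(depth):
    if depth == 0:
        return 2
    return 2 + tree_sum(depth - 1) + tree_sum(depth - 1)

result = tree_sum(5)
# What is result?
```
Call trace (a repeated sub-call is expanded the first time; later identical calls just restate its return value):
tree_sum(depth=5)
  tree_sum(depth=4)
    tree_sum(depth=3)
      tree_sum(depth=2)
        tree_sum(depth=1)
          tree_sum(depth=0)
          -> return 2
          tree_sum(depth=0)
          -> return 2
        -> return 6
        tree_sum(depth=1) -> return 6  (same call as traced above)
      -> return 14
      tree_sum(depth=2) -> return 14  (same call as traced above)
    -> return 30
    tree_sum(depth=3) -> return 30  (same call as traced above)
  -> return 62
  tree_sum(depth=4) -> return 62  (same call as traced above)
-> return 126

Final answer: 126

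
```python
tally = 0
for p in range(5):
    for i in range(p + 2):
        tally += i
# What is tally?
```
Trace:
  tally=0
  tally=0, p=0, i=0
  tally=1, p=0, i=1
  tally=1, p=1, i=0
  tally=2, p=1, i=1
  tally=4, p=1, i=2
  tally=4, p=2, i=0
  tally=5, p=2, i=1
  tally=7, p=2, i=2
  tally=10, p=2, i=3
  tally=10, p=3, i=0
  tally=11, p=3, i=1
  tally=13, p=3, i=2
  tally=16, p=3, i=3
  tally=20, p=3, i=4
  tally=20, p=4, i=0
  tally=21, p=4, i=1
  tally=23, p=4, i=2
  tally=26, p=4, i=3
  tally=30, p=4, i=4
  tally=35, p=4, i=5

Final answer: 35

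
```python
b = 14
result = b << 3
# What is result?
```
Trace:
  b=14
  b=14, result=112

Final answer: 112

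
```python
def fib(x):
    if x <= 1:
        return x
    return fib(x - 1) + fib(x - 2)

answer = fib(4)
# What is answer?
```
Call trace (a repeated sub-call is expanded the first time; later identical calls just restate its return value):
fib(x=4)
  fib(x=3)
    fib(x=2)
      fib(x=1)
      -> return 1
      fib(x=0)
      -> return 0
    -> return 1
    fib(x=1)
    -> return 1
  -> return 2
  fib(x=2) -> return 1  (same call as traced above)
-> return 3

Final answer: 3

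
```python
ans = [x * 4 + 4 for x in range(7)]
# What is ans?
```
Trace:
  x=0
  x=1
  x=2
  x=3
  x=4
  x=5
  x=6
  ans=[4, 8, 12, 16, 20, 24, 28]

Final answer: [4, 8, 12, 16, 20, 24, 28]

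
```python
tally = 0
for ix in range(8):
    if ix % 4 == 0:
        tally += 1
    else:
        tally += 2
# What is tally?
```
Trace:
  tally=0
  tally=1, ix=0
  tally=3, ix=1
  tally=5, ix=2
  tally=7, ix=3
  tally=8, ix=4
  tally=10, ix=5
  tally=12, ix=6
  tally=14, ix=7

Final answer: 14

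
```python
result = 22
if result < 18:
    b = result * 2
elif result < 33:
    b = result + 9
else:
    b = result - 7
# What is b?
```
Trace:
  result=22
  result=22, b=31

Final answer: 31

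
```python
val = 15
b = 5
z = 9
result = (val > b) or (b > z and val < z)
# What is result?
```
Trace:
  val=15
  val=15, b=5
  val=15, b=5, z=9
  val=15, b=5, z=9, result=True

Final answer: True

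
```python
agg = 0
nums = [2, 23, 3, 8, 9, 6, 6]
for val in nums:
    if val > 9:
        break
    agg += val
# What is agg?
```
Trace:
  agg=0
  agg=2, val=2
  agg=2, val=23

Final answer: 2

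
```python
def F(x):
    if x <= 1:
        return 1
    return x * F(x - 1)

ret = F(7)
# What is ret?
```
Call trace:
F(x=7)
  F(x=6)
    F(x=5)
      F(x=4)
        F(x=3)
          F(x=2)
            F(x=1)
            -> return 1
          -> return 2
        -> return 6
      -> return 24
    -> return 120
  -> return 720
-> return 5040

Final answer: 5040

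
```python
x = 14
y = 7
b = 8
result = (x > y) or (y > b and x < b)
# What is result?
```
Trace:
  x=14
  x=14, y=7
  x=14, y=7, b=8
  x=14, y=7, b=8, result=True

Final answer: True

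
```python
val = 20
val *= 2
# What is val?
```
Trace:
  val=20
  val=40

Final answer: 40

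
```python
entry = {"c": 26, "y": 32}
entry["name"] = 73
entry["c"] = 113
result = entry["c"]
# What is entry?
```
Trace:
  entry={'c': 26, 'y': 32}
  entry={'c': 26, 'y': 32, 'name': 73}
  entry={'c': 113, 'y': 32, 'name': 73}
  entry={'c': 113, 'y': 32, 'name': 73}, result=113

Final answer: {'c': 113, 'y': 32, 'name': 73}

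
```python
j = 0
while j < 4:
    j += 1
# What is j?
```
Trace:
  j=0
  j=1
  j=2
  j=3
  j=4

Final answer: 4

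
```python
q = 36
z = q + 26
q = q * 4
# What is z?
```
Trace:
  q=36
  q=36, z=62
  q=144, z=62

Final answer: 62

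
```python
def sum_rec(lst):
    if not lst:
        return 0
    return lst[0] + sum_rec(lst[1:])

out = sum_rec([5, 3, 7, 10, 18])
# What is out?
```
Call trace:
sum_rec(lst=[5, 3, 7, 10, 18])
  sum_rec(lst=[3, 7, 10, 18])
    sum_rec(lst=[7, 10, 18])
      sum_rec(lst=[10, 18])
        sum_rec(lst=[18])
          sum_rec(lst=[])
          -> return 0
        -> return 18
      -> return 28
    -> return 35
  -> return 38
-> return 43

Final answer: 43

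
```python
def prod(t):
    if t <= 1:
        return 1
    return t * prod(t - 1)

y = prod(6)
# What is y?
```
Call trace:
prod(t=6)
  prod(t=5)
    prod(t=4)
      prod(t=3)
        prod(t=2)
          prod(t=1)
          -> return 1
        -> return 2
      -> return 6
    -> return 24
  -> return 120
-> return 720

Final answer: 720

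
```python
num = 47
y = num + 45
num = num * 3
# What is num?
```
Trace:
  num=47
  num=47, y=92
  num=141, y=92

Final answer: 141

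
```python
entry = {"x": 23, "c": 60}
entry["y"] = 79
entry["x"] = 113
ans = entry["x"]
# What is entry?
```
Trace:
  entry={'x': 23, 'c': 60}
  entry={'x': 23, 'c': 60, 'y': 79}
  entry={'x': 113, 'c': 60, 'y': 79}
  entry={'x': 113, 'c': 60, 'y': 79}, ans=113

Final answer: {'x': 113, 'c': 60, 'y': 79}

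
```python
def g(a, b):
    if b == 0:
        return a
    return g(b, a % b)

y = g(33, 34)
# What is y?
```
Call trace:
g(a=33, b=34)
  g(a=34, b=33)
    g(a=33, b=1)
      g(a=1, b=0)
      -> return 1
    -> return 1
  -> return 1
-> return 1

Final answer: 1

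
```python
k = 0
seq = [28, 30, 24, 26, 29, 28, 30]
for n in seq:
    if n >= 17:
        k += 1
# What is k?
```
Trace:
  k=0
  k=1, n=28
  k=2, n=30
  k=3, n=24
  k=4, n=26
  k=5, n=29
  k=6, n=28
  k=7, n=30

Final answer: 7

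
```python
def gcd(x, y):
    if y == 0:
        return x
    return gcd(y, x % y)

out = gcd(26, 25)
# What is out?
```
Call trace:
gcd(x=26, y=25)
  gcd(x=25, y=1)
    gcd(x=1, y=0)
    -> return 1
  -> return 1
-> return 1

Final answer: 1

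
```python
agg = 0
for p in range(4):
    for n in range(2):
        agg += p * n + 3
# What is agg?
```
Trace:
  agg=0
  agg=3, p=0, n=0
  agg=6, p=0, n=1
  agg=9, p=1, n=0
  agg=13, p=1, n=1
  agg=16, p=2, n=0
  agg=21, p=2, n=1
  agg=24, p=3, n=0
  agg=30, p=3, n=1

Final answer: 30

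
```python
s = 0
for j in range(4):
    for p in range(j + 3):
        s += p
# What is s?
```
Trace:
  s=0
  s=0, j=0, p=0
  s=1, j=0, p=1
  s=3, j=0, p=2
  s=3, j=1, p=0
  s=4, j=1, p=1
  s=6, j=1, p=2
  s=9, j=1, p=3
  s=9, j=2, p=0
  s=10, j=2, p=1
  s=12, j=2, p=2
  s=15, j=2, p=3
  s=19, j=2, p=4
  s=19, j=3, p=0
  s=20, j=3, p=1
  s=22, j=3, p=2
  s=25, j=3, p=3
  s=29, j=3, p=4
  s=34, j=3, p=5

Final answer: 34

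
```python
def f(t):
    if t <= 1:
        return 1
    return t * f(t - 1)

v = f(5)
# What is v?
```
Call trace:
f(t=5)
  f(t=4)
    f(t=3)
      f(t=2)
        f(t=1)
        -> return 1
      -> return 2
    -> return 6
  -> return 24
-> return 120

Final answer: 120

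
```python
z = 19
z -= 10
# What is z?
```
Trace:
  z=19
  z=9

Final answer: 9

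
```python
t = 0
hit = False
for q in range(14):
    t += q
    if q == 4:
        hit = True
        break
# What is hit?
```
Trace:
  t=0
  t=0, hit=False
  t=0, hit=False, q=0
  t=1, hit=False, q=1
  t=3, hit=False, q=2
  t=6, hit=False, q=3
  t=10, hit=True, q=4

Final answer: True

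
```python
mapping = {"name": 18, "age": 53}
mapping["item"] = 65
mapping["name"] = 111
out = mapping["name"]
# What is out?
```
Trace:
  mapping={'name': 18, 'age': 53}
  mapping={'name': 18, 'age': 53, 'item': 65}
  mapping={'name': 111, 'age': 53, 'item': 65}
  mapping={'name': 111, 'age': 53, 'item': 65}, out=111

Final answer: 111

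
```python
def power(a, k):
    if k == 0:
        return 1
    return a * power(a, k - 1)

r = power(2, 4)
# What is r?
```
Call trace:
power(a=2, k=4)
  power(a=2, k=3)
    power(a=2, k=2)
      power(a=2, k=1)
        power(a=2, k=0)
        -> return 1
      -> return 2
    -> return 4
  -> return 8
-> return 16

Final answer: 16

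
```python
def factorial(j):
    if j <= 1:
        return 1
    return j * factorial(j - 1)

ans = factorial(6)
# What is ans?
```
Call trace:
factorial(j=6)
  factorial(j=5)
    factorial(j=4)
      factorial(j=3)
        factorial(j=2)
          factorial(j=1)
          -> return 1
        -> return 2
      -> return 6
    -> return 24
  -> return 120
-> return 720

Final answer: 720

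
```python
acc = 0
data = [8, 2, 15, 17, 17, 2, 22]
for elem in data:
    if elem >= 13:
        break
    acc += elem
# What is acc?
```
Trace:
  acc=0
  acc=8, elem=8
  acc=10, elem=2
  acc=10, elem=15

Final answer: 10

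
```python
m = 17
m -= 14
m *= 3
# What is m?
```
Trace:
  m=17
  m=3
  m=9

Final answer: 9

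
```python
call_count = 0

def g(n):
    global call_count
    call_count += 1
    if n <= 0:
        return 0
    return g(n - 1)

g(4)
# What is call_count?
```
Call trace:
g(n=4)
  g(n=3)
    g(n=2)
      g(n=1)
        g(n=0)
        -> return 0
      -> return 0
    -> return 0
  -> return 0
-> return 0

call_count is incremented once per call. g is entered once for each n = 4, 3, 2, 1, 0 (the n <= 0 call returns without recursing), i.e. 4 + 1 calls.
call_count = 5

Final answer: 5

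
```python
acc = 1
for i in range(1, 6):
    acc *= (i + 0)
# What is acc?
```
Trace:
  acc=1
  acc=1, i=1
  acc=2, i=2
  acc=6, i=3
  acc=24, i=4
  acc=120, i=5

Final answer: 120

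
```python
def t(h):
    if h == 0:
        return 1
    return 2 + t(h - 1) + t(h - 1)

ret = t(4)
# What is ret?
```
Call trace (a repeated sub-call is expanded the first time; later identical calls just restate its return value):
t(h=4)
  t(h=3)
    t(h=2)
      t(h=1)
        t(h=0)
        -> return 1
        t(h=0)
        -> return 1
      -> return 4
      t(h=1) -> return 4  (same call as traced above)
    -> return 10
    t(h=2) -> return 10  (same call as traced above)
  -> return 22
  t(h=3) -> return 22  (same call as traced above)
-> return 46

Final answer: 46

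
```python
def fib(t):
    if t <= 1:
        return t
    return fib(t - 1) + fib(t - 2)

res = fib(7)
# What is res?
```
Call trace (a repeated sub-call is expanded the first time; later identical calls just restate its return value):
fib(t=7)
  fib(t=6)
    fib(t=5)
      fib(t=4)
        fib(t=3)
          fib(t=2)
            fib(t=1)
            -> return 1
            fib(t=0)
            -> return 0
          -> return 1
          fib(t=1)
          -> return 1
        -> return 2
        fib(t=2) -> return 1  (same call as traced above)
      -> return 3
      fib(t=3) -> return 2  (same call as traced above)
    -> return 5
    fib(t=4) -> return 3  (same call as traced above)
  -> return 8
  fib(t=5) -> return 5  (same call as traced above)
-> return 13

Final answer: 13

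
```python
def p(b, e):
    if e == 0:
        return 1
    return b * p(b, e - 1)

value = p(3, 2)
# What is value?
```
Call trace:
p(b=3, e=2)
  p(b=3, e=1)
    p(b=3, e=0)
    -> return 1
  -> return 3
-> return 9

Final answer: 9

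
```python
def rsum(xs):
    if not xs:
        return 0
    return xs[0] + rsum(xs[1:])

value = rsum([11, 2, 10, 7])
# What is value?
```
Call trace:
rsum(xs=[11, 2, 10, 7])
  rsum(xs=[2, 10, 7])
    rsum(xs=[10, 7])
      rsum(xs=[7])
        rsum(xs=[])
        -> return 0
      -> return 7
    -> return 17
  -> return 19
-> return 30

Final answer: 30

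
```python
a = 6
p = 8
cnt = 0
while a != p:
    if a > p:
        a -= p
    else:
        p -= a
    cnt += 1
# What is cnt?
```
Trace:
  a=6
  a=6, p=8
  a=6, p=8, cnt=0
  a=6, p=2, cnt=1
  a=4, p=2, cnt=2
  a=2, p=2, cnt=3

Final answer: 3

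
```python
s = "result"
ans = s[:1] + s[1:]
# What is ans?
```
Trace:
  s='result'
  s='result', ans='result'

Final answer: 'result'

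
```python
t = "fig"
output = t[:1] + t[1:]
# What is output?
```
Trace:
  t='fig'
  t='fig', output='fig'

Final answer: 'fig'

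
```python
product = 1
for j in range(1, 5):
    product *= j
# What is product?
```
Trace:
  product=1
  product=1, j=1
  product=2, j=2
  product=6, j=3
  product=24, j=4

Final answer: 24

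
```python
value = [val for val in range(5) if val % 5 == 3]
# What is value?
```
Trace:
  val=0
  val=1
  val=2
  val=3
  val=4
  value=[3]

Final answer: [3]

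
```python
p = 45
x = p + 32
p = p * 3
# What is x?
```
Trace:
  p=45
  p=45, x=77
  p=135, x=77

Final answer: 77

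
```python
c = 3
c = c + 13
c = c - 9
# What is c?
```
Trace:
  c=3
  c=16
  c=7

Final answer: 7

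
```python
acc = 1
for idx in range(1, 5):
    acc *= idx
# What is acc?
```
Trace:
  acc=1
  acc=1, idx=1
  acc=2, idx=2
  acc=6, idx=3
  acc=24, idx=4

Final answer: 24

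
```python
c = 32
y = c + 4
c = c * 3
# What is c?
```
Trace:
  c=32
  c=32, y=36
  c=96, y=36

Final answer: 96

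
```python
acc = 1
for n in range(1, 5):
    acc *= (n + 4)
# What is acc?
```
Trace:
  acc=1
  acc=5, n=1
  acc=30, n=2
  acc=210, n=3
  acc=1680, n=4

Final answer: 1680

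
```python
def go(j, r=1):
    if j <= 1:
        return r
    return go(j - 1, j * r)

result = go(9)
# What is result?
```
Call trace:
go(j=9, r=1)
  go(j=8, r=9)
    go(j=7, r=72)
      go(j=6, r=504)
        go(j=5, r=3024)
          go(j=4, r=15120)
            go(j=3, r=60480)
              go(j=2, r=181440)
                go(j=1, r=362880)
                -> return 362880
              -> return 362880
            -> return 362880
          -> return 362880
        -> return 362880
      -> return 362880
    -> return 362880
  -> return 362880
-> return 362880

Final answer: 362880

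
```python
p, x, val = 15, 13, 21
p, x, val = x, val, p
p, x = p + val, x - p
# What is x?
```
Trace:
  p=15, x=13, val=21
  p=13, x=21, val=15
  p=28, x=8, val=15

Final answer: 8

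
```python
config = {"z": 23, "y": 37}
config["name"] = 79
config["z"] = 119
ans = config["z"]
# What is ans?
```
Trace:
  config={'z': 23, 'y': 37}
  config={'z': 23, 'y': 37, 'name': 79}
  config={'z': 119, 'y': 37, 'name': 79}
  config={'z': 119, 'y': 37, 'name': 79}, ans=119

Final answer: 119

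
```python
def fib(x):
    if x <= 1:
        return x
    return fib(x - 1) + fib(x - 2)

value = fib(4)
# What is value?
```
Call trace (a repeated sub-call is expanded the first time; later identical calls just restate its return value):
fib(x=4)
  fib(x=3)
    fib(x=2)
      fib(x=1)
      -> return 1
      fib(x=0)
      -> return 0
    -> return 1
    fib(x=1)
    -> return 1
  -> return 2
  fib(x=2) -> return 1  (same call as traced above)
-> return 3

Final answer: 3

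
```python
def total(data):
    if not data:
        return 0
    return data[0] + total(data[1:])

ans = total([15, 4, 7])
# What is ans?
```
Call trace:
total(data=[15, 4, 7])
  total(data=[4, 7])
    total(data=[7])
      total(data=[])
      -> return 0
    -> return 7
  -> return 11
-> return 26

Final answer: 26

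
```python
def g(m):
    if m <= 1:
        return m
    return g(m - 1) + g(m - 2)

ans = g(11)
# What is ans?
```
Call trace (a repeated sub-call is expanded the first time; later identical calls just restate its return value):
g(m=11)
  g(m=10)
    g(m=9)
      g(m=8)
        g(m=7)
          g(m=6)
            g(m=5)
              g(m=4)
                g(m=3)
                  g(m=2)
                    g(m=1)
                    -> return 1
                    g(m=0)
                    -> return 0
                  -> return 1
                  g(m=1)
                  -> return 1
                -> return 2
                g(m=2) -> return 1  (same call as traced above)
              -> return 3
              g(m=3) -> return 2  (same call as traced above)
            -> return 5
            g(m=4) -> return 3  (same call as traced above)
          -> return 8
          g(m=5) -> return 5  (same call as traced above)
        -> return 13
        g(m=6) -> return 8  (same call as traced above)
      -> return 21
      g(m=7) -> return 13  (same call as traced above)
    -> return 34
    g(m=8) -> return 21  (same call as traced above)
  -> return 55
  g(m=9) -> return 34  (same call as traced above)
-> return 89

Final answer: 89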